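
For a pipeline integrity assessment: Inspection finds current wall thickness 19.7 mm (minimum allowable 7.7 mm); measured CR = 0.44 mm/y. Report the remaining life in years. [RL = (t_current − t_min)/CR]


Apply the remaining-life relation: RL = (t_current − t_min) / CR
RL = (19.7 − 7.7) / 0.44 = 12.0 / 0.44 = 27.3 years

27.3 years


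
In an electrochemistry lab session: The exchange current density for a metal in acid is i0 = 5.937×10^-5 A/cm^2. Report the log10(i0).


i0 = 5.937×10^-5 A/cm^2
log10(i0) = -4.226

-4.226


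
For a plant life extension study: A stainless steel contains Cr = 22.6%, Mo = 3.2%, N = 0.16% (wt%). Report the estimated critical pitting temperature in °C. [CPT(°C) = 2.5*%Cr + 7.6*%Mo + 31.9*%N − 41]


Apply the ASTM G48 empirical CPT estimate: CPT(°C) = 2.5*%Cr + 7.6*%Mo + 31.9*%N − 41
2.5*22.6 = 56.5; 7.6*3.2 = 24.32; 31.9*0.16 = 5.104
CPT = 56.5 + 24.32 + 5.104 − 41 = 44.924 °C
Rounded to 0.1 °C: CPT ≈ 44.9 °C

44.9 °C


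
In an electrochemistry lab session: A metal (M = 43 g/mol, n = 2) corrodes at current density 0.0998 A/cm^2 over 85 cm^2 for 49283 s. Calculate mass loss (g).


Apply Faraday's law: m = i*A*t*M / (n*F)
Total charge passed Q = i*A*t = 0.0998*85*49283 = 418067.689 C
m = Q*M/(n*F) = 418067.689*43/(2*96485) = 93.1591 g

93.1591 g


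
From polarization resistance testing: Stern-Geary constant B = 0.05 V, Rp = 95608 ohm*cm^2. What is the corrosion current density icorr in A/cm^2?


Apply the Stern-Geary relation: icorr = B / Rp
icorr = 0.05 / 95608 = 5.23×10^-7 A/cm^2

5.23×10^-7 A/cm^2


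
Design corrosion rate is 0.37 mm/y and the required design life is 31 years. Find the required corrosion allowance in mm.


Corrosion allowance = CR × design life
CA = 0.37 * 31 = 11.47 mm

11.47 mm


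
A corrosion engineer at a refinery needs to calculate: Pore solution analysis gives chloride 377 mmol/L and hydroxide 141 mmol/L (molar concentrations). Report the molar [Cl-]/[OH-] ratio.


Threshold parameter = [Cl-] / [OH-] (molar basis; both in mmol/L, so units cancel)
Ratio = 377 / 141 = 2.67

2.67


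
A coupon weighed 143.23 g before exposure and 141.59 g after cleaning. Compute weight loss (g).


Weight loss = initial − final
WL = 143.23 − 141.59 = 1.64 g

1.64 g


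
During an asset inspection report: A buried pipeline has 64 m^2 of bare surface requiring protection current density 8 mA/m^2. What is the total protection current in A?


I = area * current density, then convert mA → A (÷1000)
I = 64 * 8 / 1000 = 0.51 A

0.51 A


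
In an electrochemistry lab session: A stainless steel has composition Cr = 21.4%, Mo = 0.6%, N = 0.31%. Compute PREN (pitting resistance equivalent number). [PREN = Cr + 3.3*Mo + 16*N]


Apply the PREN formula: PREN = Cr + 3.3*Mo + 16*N
PREN = 21.4 + 3.3*0.6 + 16*0.31
PREN = 21.4 + 1.98 + 4.96 = 28.34

28.34


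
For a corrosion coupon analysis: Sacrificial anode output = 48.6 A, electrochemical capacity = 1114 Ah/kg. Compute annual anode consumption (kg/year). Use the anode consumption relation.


Annual consumption = current * hours per year / capacity
Rate = 48.6 * 8760 / 1114 = 382.2 kg/year

382.2 kg/year


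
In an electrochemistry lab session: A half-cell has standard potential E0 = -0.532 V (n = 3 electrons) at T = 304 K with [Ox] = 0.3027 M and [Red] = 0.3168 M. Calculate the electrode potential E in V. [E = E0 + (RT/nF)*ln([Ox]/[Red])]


Apply the Nernst equation: E = E0 + (RT/nF)*ln([Ox]/[Red])
Step 1: RT/nF = 8.314*304/(3*96485) = 0.00873178 V
Step 2: [Ox]/[Red] = 0.3027/0.3168 = 0.955492
Step 3: ln(0.955492) = -0.045529
Step 4: correction = 0.00873178 * -0.045529 = -0.0004 V
E = -0.532 + -0.0004 = -0.5324 V

-0.5324 V


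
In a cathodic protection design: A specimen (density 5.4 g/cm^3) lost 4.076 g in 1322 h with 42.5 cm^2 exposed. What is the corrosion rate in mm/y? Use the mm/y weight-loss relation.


Apply the mm/y weight-loss relation: CR = 87600 * W / (D * A * T)
Numerator: 87600 * 4.076 = 357057.6
Denominator: 5.4 * 42.5 * 1322 = 303399.0
CR = 357057.6 / 303399.0 = 1.176858 mm/y

1.176858 mm/y


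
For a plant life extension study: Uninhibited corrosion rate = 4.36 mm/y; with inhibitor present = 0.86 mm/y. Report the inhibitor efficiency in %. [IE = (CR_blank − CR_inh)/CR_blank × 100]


Apply the inhibitor-efficiency definition: IE = (CR_blank − CR_inh)/CR_blank × 100
IE = (4.36 − 0.86) / 4.36 × 100
IE = 3.5 / 4.36 × 100 = 80.3 %

80.3 %


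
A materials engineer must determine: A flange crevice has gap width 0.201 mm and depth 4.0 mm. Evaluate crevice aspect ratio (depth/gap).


Aspect ratio = depth / gap
Ratio = 4.0 / 0.201 = 19.9

19.9


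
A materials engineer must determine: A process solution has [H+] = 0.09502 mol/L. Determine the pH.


pH = −log10[H+]
pH = −log10(0.09502) = 1.02

1.02


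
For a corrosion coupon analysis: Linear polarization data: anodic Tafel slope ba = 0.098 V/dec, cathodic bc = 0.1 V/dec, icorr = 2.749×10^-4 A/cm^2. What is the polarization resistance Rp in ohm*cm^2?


Apply the Stern-Geary equation: Rp = ba*bc / (2.303*icorr*(ba+bc))
ba*bc = 0.098*0.1 = 0.0098
ba+bc = 0.198; 2.303*icorr*(ba+bc) = 2.303*2.749×10^-4*0.198 = 1.2535275×10^-4
Rp = 0.0098 / 1.2535275×10^-4 = 78.2 ohm*cm^2

78.2 ohm*cm^2


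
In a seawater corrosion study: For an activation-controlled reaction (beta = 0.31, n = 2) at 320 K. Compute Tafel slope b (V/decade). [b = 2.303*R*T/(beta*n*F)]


Apply the Tafel slope relation: b = 2.303*R*T/(beta*n*F)
Numerator: 2.303 * 8.314 * 320 = 6127.09
Denominator: 0.31 * 2 * 96485 = 59820.7
b = 6127.09 / 59820.7 = 0.1024 V/decade

0.1024 V/decade


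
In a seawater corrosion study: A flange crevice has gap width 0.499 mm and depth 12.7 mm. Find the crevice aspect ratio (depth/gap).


Aspect ratio = depth / gap
Ratio = 12.7 / 0.499 = 25.5

25.5


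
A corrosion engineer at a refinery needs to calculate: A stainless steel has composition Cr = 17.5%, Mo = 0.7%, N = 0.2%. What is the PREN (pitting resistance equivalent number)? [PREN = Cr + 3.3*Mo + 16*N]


Apply the PREN formula: PREN = Cr + 3.3*Mo + 16*N
PREN = 17.5 + 3.3*0.7 + 16*0.2
PREN = 17.5 + 2.31 + 3.2 = 23.01

23.01


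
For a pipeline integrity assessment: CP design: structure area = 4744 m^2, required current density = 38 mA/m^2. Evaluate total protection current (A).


I = area * current density, then convert mA → A (÷1000)
I = 4744 * 38 / 1000 = 180.27 A

180.27 A


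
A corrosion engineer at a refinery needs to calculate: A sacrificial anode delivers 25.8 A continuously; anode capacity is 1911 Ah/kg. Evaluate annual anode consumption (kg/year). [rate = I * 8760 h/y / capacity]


Annual consumption = current * hours per year / capacity
Rate = 25.8 * 8760 / 1911 = 118.3 kg/year

118.3 kg/year


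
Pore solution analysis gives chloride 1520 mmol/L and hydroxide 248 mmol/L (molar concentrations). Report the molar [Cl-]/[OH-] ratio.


Threshold parameter = [Cl-] / [OH-] (molar basis; both in mmol/L, so units cancel)
Ratio = 1520 / 248 = 6.13

6.13


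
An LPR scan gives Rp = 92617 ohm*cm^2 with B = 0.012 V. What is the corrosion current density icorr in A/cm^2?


Apply the Stern-Geary relation: icorr = B / Rp
icorr = 0.012 / 92617 = 1.296×10^-7 A/cm^2

1.296×10^-7 A/cm^2


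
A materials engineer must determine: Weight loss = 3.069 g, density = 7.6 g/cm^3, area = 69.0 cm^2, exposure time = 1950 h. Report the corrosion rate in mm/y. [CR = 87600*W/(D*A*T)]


Apply the mm/y weight-loss relation: CR = 87600 * W / (D * A * T)
Numerator: 87600 * 3.069 = 268844.4
Denominator: 7.6 * 69.0 * 1950 = 1022580.0
CR = 268844.4 / 1022580.0 = 0.2629 mm/y

0.2629 mm/y


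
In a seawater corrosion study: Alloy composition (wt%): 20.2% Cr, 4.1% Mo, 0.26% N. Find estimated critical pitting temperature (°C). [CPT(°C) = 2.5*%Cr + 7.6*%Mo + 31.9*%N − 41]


Apply the ASTM G48 empirical CPT estimate: CPT(°C) = 2.5*%Cr + 7.6*%Mo + 31.9*%N − 41
2.5*20.2 = 50.5; 7.6*4.1 = 31.16; 31.9*0.26 = 8.294
CPT = 50.5 + 31.16 + 8.294 − 41 = 48.954 °C
Rounded to 0.1 °C: CPT ≈ 49.0 °C

49.0 °C


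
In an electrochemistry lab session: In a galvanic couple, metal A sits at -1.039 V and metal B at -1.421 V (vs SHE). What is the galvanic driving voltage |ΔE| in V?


Driving voltage is the absolute potential difference.
|ΔE| = |-1.039 − (-1.421)| = 0.382 V

0.382 V


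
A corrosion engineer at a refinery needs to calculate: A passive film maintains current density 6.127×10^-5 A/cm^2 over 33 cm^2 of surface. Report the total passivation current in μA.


I = i_pass * A, then convert A → μA (×10^6)
I = 6.127×10^-5 * 33 * 10^6 = 2021.91 μA

2021.91 μA


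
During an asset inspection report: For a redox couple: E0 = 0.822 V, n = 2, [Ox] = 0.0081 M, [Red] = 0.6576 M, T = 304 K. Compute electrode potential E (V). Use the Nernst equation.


Apply the Nernst equation: E = E0 + (RT/nF)*ln([Ox]/[Red])
Step 1: RT/nF = 8.314*304/(2*96485) = 0.01309766 V
Step 2: [Ox]/[Red] = 0.0081/0.6576 = 0.012318
Step 3: ln(0.012318) = -4.396694
Step 4: correction = 0.01309766 * -4.396694 = -0.058 V
E = 0.822 + -0.058 = 0.764 V

0.764 V


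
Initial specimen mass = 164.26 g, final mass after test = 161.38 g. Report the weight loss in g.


Weight loss = initial − final
WL = 164.26 − 161.38 = 2.88 g

2.88 g


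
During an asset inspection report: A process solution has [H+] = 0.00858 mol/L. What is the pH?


pH = −log10[H+]
pH = −log10(0.00858) = 2.07

2.07


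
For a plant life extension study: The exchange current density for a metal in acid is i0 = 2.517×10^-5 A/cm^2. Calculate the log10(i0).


i0 = 2.517×10^-5 A/cm^2
log10(i0) = -4.599

-4.599


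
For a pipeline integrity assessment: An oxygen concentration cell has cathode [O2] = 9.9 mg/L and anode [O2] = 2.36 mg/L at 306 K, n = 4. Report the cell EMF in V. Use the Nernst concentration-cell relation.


Apply the Nernst concentration-cell relation: E = (RT/nF)*ln(C_cathode/C_anode)
RT/nF = 8.314*306/(4*96485) = 0.00659192 V
ln(9.9/2.36) = 1.43387
E = 0.00659192 * 1.43387 = 0.00945 V

0.00945 V


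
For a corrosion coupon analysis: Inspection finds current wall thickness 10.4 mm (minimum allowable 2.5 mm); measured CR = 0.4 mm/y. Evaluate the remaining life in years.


Apply the remaining-life relation: RL = (t_current − t_min) / CR
RL = (10.4 − 2.5) / 0.4 = 7.9 / 0.4 = 19.8 years

19.8 years


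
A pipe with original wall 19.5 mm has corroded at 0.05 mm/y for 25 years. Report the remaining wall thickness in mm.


Remaining wall = original − CR × time
t = 19.5 − 0.05*25 = 19.5 − 1.25 = 18.25 mm

18.25 mm


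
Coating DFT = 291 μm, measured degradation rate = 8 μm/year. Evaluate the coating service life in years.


Service life = thickness / degradation rate
Life = 291 / 8 = 36.4 years

36.4 years


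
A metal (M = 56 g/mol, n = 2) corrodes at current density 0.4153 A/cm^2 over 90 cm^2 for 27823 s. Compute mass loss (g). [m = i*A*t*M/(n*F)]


Apply Faraday's law: m = i*A*t*M / (n*F)
Total charge passed Q = i*A*t = 0.4153*90*27823 = 1039940.271 C
m = Q*M/(n*F) = 1039940.271*56/(2*96485) = 301.7912 g

301.7912 g


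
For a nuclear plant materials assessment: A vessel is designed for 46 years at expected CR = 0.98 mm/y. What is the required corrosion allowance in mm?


Corrosion allowance = CR × design life
CA = 0.98 * 46 = 45.08 mm

45.08 mm


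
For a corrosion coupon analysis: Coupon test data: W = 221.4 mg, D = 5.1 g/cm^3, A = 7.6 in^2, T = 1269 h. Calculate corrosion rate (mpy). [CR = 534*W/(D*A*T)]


Apply the mpy weight-loss relation: CR = 534 * W / (D * A * T)
Numerator: 534 * 221.4 = 118227.6
Denominator: 5.1 * 7.6 * 1269 = 49186.44
CR = 118227.6 / 49186.44 = 2.4037 mpy

2.4037 mpy


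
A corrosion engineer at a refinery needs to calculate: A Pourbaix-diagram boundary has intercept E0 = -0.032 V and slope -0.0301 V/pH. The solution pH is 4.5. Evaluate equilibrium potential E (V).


Apply the Pourbaix line equation: E = E0 + slope*pH
E = -0.032 + (-0.0301)*4.5 = -0.032 + (-0.13545) = -0.16745 V
Rounded to 3 decimal places: E = -0.167 V

-0.167 V


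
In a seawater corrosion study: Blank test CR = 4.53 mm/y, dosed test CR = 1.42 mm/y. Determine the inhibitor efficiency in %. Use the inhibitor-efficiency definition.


Apply the inhibitor-efficiency definition: IE = (CR_blank − CR_inh)/CR_blank × 100
IE = (4.53 − 1.42) / 4.53 × 100
IE = 3.11 / 4.53 × 100 = 68.7 %

68.7 %


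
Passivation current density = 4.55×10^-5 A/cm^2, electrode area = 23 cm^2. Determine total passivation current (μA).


I = i_pass * A, then convert A → μA (×10^6)
I = 4.55×10^-5 * 23 * 10^6 = 1046.5 μA

1046.5 μA


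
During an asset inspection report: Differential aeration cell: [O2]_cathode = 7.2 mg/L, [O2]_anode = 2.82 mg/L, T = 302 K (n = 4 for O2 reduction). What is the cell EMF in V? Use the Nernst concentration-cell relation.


Apply the Nernst concentration-cell relation: E = (RT/nF)*ln(C_cathode/C_anode)
RT/nF = 8.314*302/(4*96485) = 0.00650575 V
ln(7.2/2.82) = 0.93734
E = 0.00650575 * 0.93734 = 0.0061 V

0.0061 V


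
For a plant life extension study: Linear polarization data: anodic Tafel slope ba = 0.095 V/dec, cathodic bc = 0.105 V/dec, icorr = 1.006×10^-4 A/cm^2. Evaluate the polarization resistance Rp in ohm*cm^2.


Apply the Stern-Geary equation: Rp = ba*bc / (2.303*icorr*(ba+bc))
ba*bc = 0.095*0.105 = 0.009975
ba+bc = 0.2; 2.303*icorr*(ba+bc) = 2.303*1.006×10^-4*0.2 = 4.633636×10^-5
Rp = 0.009975 / 4.633636×10^-5 = 215.3 ohm*cm^2

215.3 ohm*cm^2


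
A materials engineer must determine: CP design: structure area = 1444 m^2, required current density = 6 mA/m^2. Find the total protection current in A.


I = area * current density, then convert mA → A (÷1000)
I = 1444 * 6 / 1000 = 8.66 A

8.66 A


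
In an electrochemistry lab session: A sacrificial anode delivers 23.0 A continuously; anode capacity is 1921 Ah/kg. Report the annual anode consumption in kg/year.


Annual consumption = current * hours per year / capacity
Rate = 23.0 * 8760 / 1921 = 104.9 kg/year

104.9 kg/year


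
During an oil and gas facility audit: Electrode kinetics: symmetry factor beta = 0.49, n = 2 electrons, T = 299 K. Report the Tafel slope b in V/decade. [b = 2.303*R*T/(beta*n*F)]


Apply the Tafel slope relation: b = 2.303*R*T/(beta*n*F)
Numerator: 2.303 * 8.314 * 299 = 5725.0
Denominator: 0.49 * 2 * 96485 = 94555.3
b = 5725.0 / 94555.3 = 0.0605 V/decade

0.0605 V/decade


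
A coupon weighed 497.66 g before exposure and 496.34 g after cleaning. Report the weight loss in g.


Weight loss = initial − final
WL = 497.66 − 496.34 = 1.32 g

1.32 g


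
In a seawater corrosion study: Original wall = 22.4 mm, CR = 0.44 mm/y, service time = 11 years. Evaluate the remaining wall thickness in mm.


Remaining wall = original − CR × time
t = 22.4 − 0.44*11 = 22.4 − 4.84 = 17.56 mm

17.56 mm


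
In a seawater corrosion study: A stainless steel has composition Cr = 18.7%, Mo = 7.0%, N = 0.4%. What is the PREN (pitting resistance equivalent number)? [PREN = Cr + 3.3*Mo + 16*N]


Apply the PREN formula: PREN = Cr + 3.3*Mo + 16*N
PREN = 18.7 + 3.3*7.0 + 16*0.4
PREN = 18.7 + 23.1 + 6.4 = 48.2

48.2


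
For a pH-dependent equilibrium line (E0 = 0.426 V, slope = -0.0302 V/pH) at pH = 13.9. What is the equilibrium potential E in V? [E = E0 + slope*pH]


Apply the Pourbaix line equation: E = E0 + slope*pH
E = 0.426 + (-0.0302)*13.9 = 0.426 + (-0.41978) = 0.00622 V
Rounded to 4 decimal places: E = 0.0062 V

0.0062 V


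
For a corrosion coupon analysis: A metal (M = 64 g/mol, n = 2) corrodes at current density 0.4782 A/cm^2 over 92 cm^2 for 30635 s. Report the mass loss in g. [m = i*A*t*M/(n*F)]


Apply Faraday's law: m = i*A*t*M / (n*F)
Total charge passed Q = i*A*t = 0.4782*92*30635 = 1347768.444 C
m = Q*M/(n*F) = 1347768.444*64/(2*96485) = 446.998 g

446.998 g


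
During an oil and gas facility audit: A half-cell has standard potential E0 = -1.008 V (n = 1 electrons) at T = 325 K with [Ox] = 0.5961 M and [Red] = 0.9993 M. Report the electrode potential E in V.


Apply the Nernst equation: E = E0 + (RT/nF)*ln([Ox]/[Red])
Step 1: RT/nF = 8.314*325/(1*96485) = 0.02800487 V
Step 2: [Ox]/[Red] = 0.5961/0.9993 = 0.596518
Step 3: ln(0.596518) = -0.516646
Step 4: correction = 0.02800487 * -0.516646 = -0.0145 V
E = -1.008 + -0.0145 = -1.0225 V

-1.0225 V


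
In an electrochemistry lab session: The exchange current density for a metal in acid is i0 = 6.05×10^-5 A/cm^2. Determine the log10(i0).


i0 = 6.05×10^-5 A/cm^2
log10(i0) = -4.218

-4.218


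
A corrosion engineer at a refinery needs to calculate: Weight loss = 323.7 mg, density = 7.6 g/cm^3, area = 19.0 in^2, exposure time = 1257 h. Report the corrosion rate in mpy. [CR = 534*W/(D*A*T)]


Apply the mpy weight-loss relation: CR = 534 * W / (D * A * T)
Numerator: 534 * 323.7 = 172855.8
Denominator: 7.6 * 19.0 * 1257 = 181510.8
CR = 172855.8 / 181510.8 = 0.95232 mpy

0.95232 mpy


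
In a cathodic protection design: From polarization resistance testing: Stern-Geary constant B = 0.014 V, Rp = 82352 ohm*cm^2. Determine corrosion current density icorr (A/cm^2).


Apply the Stern-Geary relation: icorr = B / Rp
icorr = 0.014 / 82352 = 1.7×10^-7 A/cm^2

1.7×10^-7 A/cm^2


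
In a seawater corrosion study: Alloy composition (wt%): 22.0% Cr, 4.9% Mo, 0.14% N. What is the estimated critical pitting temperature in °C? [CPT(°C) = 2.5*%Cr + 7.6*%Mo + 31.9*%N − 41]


Apply the ASTM G48 empirical CPT estimate: CPT(°C) = 2.5*%Cr + 7.6*%Mo + 31.9*%N − 41
2.5*22.0 = 55; 7.6*4.9 = 37.24; 31.9*0.14 = 4.466
CPT = 55 + 37.24 + 4.466 − 41 = 55.706 °C
Rounded to 0.1 °C: CPT ≈ 55.7 °C

55.7 °C


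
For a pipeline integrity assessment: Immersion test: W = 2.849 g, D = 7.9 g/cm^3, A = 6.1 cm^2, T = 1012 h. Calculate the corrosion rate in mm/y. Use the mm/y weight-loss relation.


Apply the mm/y weight-loss relation: CR = 87600 * W / (D * A * T)
Numerator: 87600 * 2.849 = 249572.4
Denominator: 7.9 * 6.1 * 1012 = 48768.28
CR = 249572.4 / 48768.28 = 5.1175 mm/y

5.1175 mm/y


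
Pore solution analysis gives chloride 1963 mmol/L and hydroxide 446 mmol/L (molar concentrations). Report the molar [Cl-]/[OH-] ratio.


Threshold parameter = [Cl-] / [OH-] (molar basis; both in mmol/L, so units cancel)
Ratio = 1963 / 446 = 4.4

4.4


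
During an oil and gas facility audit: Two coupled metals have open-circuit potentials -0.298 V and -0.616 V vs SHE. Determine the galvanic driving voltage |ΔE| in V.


Driving voltage is the absolute potential difference.
|ΔE| = |-0.298 − (-0.616)| = 0.318 V

0.318 V


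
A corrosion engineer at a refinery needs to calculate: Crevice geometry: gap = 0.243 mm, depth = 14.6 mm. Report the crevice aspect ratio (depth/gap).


Aspect ratio = depth / gap
Ratio = 14.6 / 0.243 = 60.1

60.1


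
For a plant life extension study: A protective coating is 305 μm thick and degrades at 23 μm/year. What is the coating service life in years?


Service life = thickness / degradation rate
Life = 305 / 23 = 13.3 years

13.3 years


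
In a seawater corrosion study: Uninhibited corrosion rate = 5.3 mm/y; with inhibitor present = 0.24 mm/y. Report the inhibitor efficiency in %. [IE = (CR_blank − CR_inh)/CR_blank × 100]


Apply the inhibitor-efficiency definition: IE = (CR_blank − CR_inh)/CR_blank × 100
IE = (5.3 − 0.24) / 5.3 × 100
IE = 5.06 / 5.3 × 100 = 95.5 %

95.5 %


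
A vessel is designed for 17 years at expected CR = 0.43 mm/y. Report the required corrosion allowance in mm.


Corrosion allowance = CR × design life
CA = 0.43 * 17 = 7.31 mm

7.31 mm


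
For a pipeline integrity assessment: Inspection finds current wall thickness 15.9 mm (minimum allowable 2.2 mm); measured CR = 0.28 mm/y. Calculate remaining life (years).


Apply the remaining-life relation: RL = (t_current − t_min) / CR
RL = (15.9 − 2.2) / 0.28 = 13.7 / 0.28 = 48.9 years

48.9 years


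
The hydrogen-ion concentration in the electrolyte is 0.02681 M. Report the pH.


pH = −log10[H+]
pH = −log10(0.02681) = 1.57

1.57


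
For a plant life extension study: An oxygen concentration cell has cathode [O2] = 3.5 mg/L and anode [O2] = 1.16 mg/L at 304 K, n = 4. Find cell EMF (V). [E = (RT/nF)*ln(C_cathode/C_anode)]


Apply the Nernst concentration-cell relation: E = (RT/nF)*ln(C_cathode/C_anode)
RT/nF = 8.314*304/(4*96485) = 0.00654883 V
ln(3.5/1.16) = 1.10434
E = 0.00654883 * 1.10434 = 0.00723 V

0.00723 V


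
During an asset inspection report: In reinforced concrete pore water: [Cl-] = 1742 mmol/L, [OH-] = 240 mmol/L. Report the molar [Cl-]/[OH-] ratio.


Threshold parameter = [Cl-] / [OH-] (molar basis; both in mmol/L, so units cancel)
Ratio = 1742 / 240 = 7.26

7.26


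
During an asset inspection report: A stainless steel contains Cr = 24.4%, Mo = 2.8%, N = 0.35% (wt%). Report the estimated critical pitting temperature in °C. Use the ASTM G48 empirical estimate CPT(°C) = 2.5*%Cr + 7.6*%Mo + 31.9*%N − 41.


Apply the ASTM G48 empirical CPT estimate: CPT(°C) = 2.5*%Cr + 7.6*%Mo + 31.9*%N − 41
2.5*24.4 = 61; 7.6*2.8 = 21.28; 31.9*0.35 = 11.165
CPT = 61 + 21.28 + 11.165 − 41 = 52.445 °C
Rounded to 0.1 °C: CPT ≈ 52.4 °C

52.4 °C


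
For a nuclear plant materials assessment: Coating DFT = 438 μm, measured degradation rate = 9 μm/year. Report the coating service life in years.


Service life = thickness / degradation rate
Life = 438 / 9 = 48.7 years

48.7 years


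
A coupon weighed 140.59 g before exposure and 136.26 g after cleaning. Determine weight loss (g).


Weight loss = initial − final
WL = 140.59 − 136.26 = 4.33 g

4.33 g


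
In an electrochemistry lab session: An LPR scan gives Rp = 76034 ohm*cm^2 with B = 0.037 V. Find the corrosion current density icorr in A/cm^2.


Apply the Stern-Geary relation: icorr = B / Rp
icorr = 0.037 / 76034 = 4.866×10^-7 A/cm^2

4.866×10^-7 A/cm^2


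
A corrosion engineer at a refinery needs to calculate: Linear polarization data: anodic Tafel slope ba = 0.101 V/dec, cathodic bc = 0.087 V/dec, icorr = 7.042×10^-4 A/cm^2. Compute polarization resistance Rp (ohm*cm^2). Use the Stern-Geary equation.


Apply the Stern-Geary equation: Rp = ba*bc / (2.303*icorr*(ba+bc))
ba*bc = 0.101*0.087 = 0.008787
ba+bc = 0.188; 2.303*icorr*(ba+bc) = 2.303*7.042×10^-4*0.188 = 3.0489325×10^-4
Rp = 0.008787 / 3.0489325×10^-4 = 28.8 ohm*cm^2

28.8 ohm*cm^2


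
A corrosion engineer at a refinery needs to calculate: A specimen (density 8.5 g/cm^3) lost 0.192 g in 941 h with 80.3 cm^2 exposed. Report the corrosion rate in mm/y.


Apply the mm/y weight-loss relation: CR = 87600 * W / (D * A * T)
Numerator: 87600 * 0.192 = 16819.2
Denominator: 8.5 * 80.3 * 941 = 642279.55
CR = 16819.2 / 642279.55 = 0.026187 mm/y

0.026187 mm/y


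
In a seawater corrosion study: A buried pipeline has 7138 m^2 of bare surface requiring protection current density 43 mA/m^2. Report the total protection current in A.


I = area * current density, then convert mA → A (÷1000)
I = 7138 * 43 / 1000 = 306.93 A

306.93 A


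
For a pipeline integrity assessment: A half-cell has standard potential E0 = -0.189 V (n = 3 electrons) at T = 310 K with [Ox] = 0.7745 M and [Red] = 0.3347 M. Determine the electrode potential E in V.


Apply the Nernst equation: E = E0 + (RT/nF)*ln([Ox]/[Red])
Step 1: RT/nF = 8.314*310/(3*96485) = 0.00890411 V
Step 2: [Ox]/[Red] = 0.7745/0.3347 = 2.314013
Step 3: ln(2.314013) = 0.838983
Step 4: correction = 0.00890411 * 0.838983 = 0.0075 V
E = -0.189 + 0.0075 = -0.1815 V

-0.1815 V


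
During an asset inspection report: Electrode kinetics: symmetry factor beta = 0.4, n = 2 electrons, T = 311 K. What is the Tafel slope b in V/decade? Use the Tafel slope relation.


Apply the Tafel slope relation: b = 2.303*R*T/(beta*n*F)
Numerator: 2.303 * 8.314 * 311 = 5954.76
Denominator: 0.4 * 2 * 96485 = 77188.0
b = 5954.76 / 77188.0 = 0.077 V/decade

0.077 V/decade


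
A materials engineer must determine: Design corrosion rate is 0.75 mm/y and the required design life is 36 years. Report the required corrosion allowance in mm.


Corrosion allowance = CR × design life
CA = 0.75 * 36 = 27.0 mm

27.0 mm


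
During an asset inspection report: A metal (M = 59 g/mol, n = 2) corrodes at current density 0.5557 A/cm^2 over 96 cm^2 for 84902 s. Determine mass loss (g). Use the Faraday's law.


Apply Faraday's law: m = i*A*t*M / (n*F)
Total charge passed Q = i*A*t = 0.5557*96*84902 = 4529283.9744 C
m = Q*M/(n*F) = 4529283.9744*59/(2*96485) = 1384.81502 g

1384.81502 g


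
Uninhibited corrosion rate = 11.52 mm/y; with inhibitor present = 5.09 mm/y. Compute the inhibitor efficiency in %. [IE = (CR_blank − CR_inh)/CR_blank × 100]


Apply the inhibitor-efficiency definition: IE = (CR_blank − CR_inh)/CR_blank × 100
IE = (11.52 − 5.09) / 11.52 × 100
IE = 6.43 / 11.52 × 100 = 55.8 %

55.8 %


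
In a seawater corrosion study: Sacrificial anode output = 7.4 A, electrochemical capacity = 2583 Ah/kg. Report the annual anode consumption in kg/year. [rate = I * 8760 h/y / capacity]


Annual consumption = current * hours per year / capacity
Rate = 7.4 * 8760 / 2583 = 25.1 kg/year

25.1 kg/year


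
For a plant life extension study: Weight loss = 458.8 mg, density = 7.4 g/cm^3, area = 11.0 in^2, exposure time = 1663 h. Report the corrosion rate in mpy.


Apply the mpy weight-loss relation: CR = 534 * W / (D * A * T)
Numerator: 534 * 458.8 = 244999.2
Denominator: 7.4 * 11.0 * 1663 = 135368.2
CR = 244999.2 / 135368.2 = 1.81 mpy

1.81 mpy


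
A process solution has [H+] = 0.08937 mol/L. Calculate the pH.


pH = −log10[H+]
pH = −log10(0.08937) = 1.05

1.05


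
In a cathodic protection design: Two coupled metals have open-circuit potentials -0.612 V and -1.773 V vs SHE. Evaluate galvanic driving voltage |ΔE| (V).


Driving voltage is the absolute potential difference.
|ΔE| = |-0.612 − (-1.773)| = 1.161 V

1.161 V


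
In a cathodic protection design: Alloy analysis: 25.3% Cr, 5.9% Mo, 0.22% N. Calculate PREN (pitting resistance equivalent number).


Apply the PREN formula: PREN = Cr + 3.3*Mo + 16*N
PREN = 25.3 + 3.3*5.9 + 16*0.22
PREN = 25.3 + 19.47 + 3.52 = 48.29

48.29


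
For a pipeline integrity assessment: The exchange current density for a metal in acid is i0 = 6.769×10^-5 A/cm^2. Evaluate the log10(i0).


i0 = 6.769×10^-5 A/cm^2
log10(i0) = -4.169

-4.169


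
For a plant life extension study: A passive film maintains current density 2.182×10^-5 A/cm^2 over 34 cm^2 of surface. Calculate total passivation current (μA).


I = i_pass * A, then convert A → μA (×10^6)
I = 2.182×10^-5 * 34 * 10^6 = 741.88 μA

741.88 μA


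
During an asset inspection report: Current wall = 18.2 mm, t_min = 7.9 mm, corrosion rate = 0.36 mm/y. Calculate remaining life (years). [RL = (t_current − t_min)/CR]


Apply the remaining-life relation: RL = (t_current − t_min) / CR
RL = (18.2 − 7.9) / 0.36 = 10.3 / 0.36 = 28.6 years

28.6 years


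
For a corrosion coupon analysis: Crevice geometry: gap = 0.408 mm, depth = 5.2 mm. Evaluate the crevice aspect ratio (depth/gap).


Aspect ratio = depth / gap
Ratio = 5.2 / 0.408 = 12.7

12.7


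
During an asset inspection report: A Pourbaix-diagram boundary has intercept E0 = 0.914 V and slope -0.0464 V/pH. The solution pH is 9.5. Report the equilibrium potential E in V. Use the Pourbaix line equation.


Apply the Pourbaix line equation: E = E0 + slope*pH
E = 0.914 + (-0.0464)*9.5 = 0.914 + (-0.4408) = 0.4732 V
Rounded to 3 decimal places: E = 0.473 V

0.473 V


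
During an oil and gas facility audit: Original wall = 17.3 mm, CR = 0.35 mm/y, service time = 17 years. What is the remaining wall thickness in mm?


Remaining wall = original − CR × time
t = 17.3 − 0.35*17 = 17.3 − 5.95 = 11.35 mm

11.35 mm


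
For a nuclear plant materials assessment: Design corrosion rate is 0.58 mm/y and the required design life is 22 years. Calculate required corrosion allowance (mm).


Corrosion allowance = CR × design life
CA = 0.58 * 22 = 12.76 mm

12.76 mm


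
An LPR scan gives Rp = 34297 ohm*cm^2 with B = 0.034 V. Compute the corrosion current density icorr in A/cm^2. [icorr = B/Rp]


Apply the Stern-Geary relation: icorr = B / Rp
icorr = 0.034 / 34297 = 9.913×10^-7 A/cm^2

9.913×10^-7 A/cm^2


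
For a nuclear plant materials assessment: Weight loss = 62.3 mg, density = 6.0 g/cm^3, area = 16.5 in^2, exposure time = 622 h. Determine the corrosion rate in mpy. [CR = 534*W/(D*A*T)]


Apply the mpy weight-loss relation: CR = 534 * W / (D * A * T)
Numerator: 534 * 62.3 = 33268.2
Denominator: 6.0 * 16.5 * 622 = 61578.0
CR = 33268.2 / 61578.0 = 0.54 mpy

0.54 mpy


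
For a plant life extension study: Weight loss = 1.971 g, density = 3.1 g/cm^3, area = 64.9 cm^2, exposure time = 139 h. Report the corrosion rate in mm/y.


Apply the mm/y weight-loss relation: CR = 87600 * W / (D * A * T)
Numerator: 87600 * 1.971 = 172659.6
Denominator: 3.1 * 64.9 * 139 = 27965.41
CR = 172659.6 / 27965.41 = 6.17404 mm/y

6.17404 mm/y


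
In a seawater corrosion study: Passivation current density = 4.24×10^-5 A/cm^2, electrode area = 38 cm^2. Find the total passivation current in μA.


I = i_pass * A, then convert A → μA (×10^6)
I = 4.24×10^-5 * 38 * 10^6 = 1611.2 μA

1611.2 μA


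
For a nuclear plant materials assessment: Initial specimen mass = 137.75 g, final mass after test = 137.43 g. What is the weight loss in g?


Weight loss = initial − final
WL = 137.75 − 137.43 = 0.32 g

0.32 g


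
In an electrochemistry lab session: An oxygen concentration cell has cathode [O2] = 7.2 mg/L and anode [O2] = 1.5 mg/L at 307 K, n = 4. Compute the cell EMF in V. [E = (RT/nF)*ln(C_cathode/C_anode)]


Apply the Nernst concentration-cell relation: E = (RT/nF)*ln(C_cathode/C_anode)
RT/nF = 8.314*307/(4*96485) = 0.00661346 V
ln(7.2/1.5) = 1.56862
E = 0.00661346 * 1.56862 = 0.01037 V

0.01037 V


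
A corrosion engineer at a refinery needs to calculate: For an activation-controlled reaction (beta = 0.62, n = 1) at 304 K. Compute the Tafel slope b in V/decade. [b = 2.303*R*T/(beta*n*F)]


Apply the Tafel slope relation: b = 2.303*R*T/(beta*n*F)
Numerator: 2.303 * 8.314 * 304 = 5820.73
Denominator: 0.62 * 1 * 96485 = 59820.7
b = 5820.73 / 59820.7 = 0.0973 V/decade

0.0973 V/decade


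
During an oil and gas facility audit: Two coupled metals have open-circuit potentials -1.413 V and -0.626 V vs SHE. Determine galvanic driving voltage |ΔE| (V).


Driving voltage is the absolute potential difference.
|ΔE| = |-1.413 − (-0.626)| = 0.787 V

0.787 V


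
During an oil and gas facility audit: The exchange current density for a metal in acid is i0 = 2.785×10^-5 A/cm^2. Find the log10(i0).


i0 = 2.785×10^-5 A/cm^2
log10(i0) = -4.555

-4.555


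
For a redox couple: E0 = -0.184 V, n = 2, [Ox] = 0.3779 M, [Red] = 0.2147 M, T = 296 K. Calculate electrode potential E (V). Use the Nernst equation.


Apply the Nernst equation: E = E0 + (RT/nF)*ln([Ox]/[Red])
Step 1: RT/nF = 8.314*296/(2*96485) = 0.01275299 V
Step 2: [Ox]/[Red] = 0.3779/0.2147 = 1.76013
Step 3: ln(1.76013) = 0.565388
Step 4: correction = 0.01275299 * 0.565388 = 0.0072 V
E = -0.184 + 0.0072 = -0.1768 V

-0.1768 V


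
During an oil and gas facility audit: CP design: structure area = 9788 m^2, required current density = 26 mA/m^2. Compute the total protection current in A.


I = area * current density, then convert mA → A (÷1000)
I = 9788 * 26 / 1000 = 254.49 A

254.49 A


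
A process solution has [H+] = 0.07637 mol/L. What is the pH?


pH = −log10[H+]
pH = −log10(0.07637) = 1.12

1.12


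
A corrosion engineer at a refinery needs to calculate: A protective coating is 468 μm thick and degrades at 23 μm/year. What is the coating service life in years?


Service life = thickness / degradation rate
Life = 468 / 23 = 20.3 years

20.3 years


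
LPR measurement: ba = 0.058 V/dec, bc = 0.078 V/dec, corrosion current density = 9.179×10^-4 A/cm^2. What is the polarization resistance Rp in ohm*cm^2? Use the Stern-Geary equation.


Apply the Stern-Geary equation: Rp = ba*bc / (2.303*icorr*(ba+bc))
ba*bc = 0.058*0.078 = 0.004524
ba+bc = 0.136; 2.303*icorr*(ba+bc) = 2.303*9.179×10^-4*0.136 = 2.8749362×10^-4
Rp = 0.004524 / 2.8749362×10^-4 = 15.7 ohm*cm^2

15.7 ohm*cm^2


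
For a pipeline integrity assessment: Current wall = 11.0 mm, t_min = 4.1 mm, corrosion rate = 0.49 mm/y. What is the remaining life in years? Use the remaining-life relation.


Apply the remaining-life relation: RL = (t_current − t_min) / CR
RL = (11.0 − 4.1) / 0.49 = 6.9 / 0.49 = 14.1 years

14.1 years


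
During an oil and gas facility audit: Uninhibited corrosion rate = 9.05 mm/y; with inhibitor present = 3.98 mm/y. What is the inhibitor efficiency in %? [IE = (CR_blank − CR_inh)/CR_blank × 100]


Apply the inhibitor-efficiency definition: IE = (CR_blank − CR_inh)/CR_blank × 100
IE = (9.05 − 3.98) / 9.05 × 100
IE = 5.07 / 9.05 × 100 = 56.0 %

56.0 %


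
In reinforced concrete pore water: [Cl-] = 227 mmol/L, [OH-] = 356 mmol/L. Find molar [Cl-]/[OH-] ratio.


Threshold parameter = [Cl-] / [OH-] (molar basis; both in mmol/L, so units cancel)
Ratio = 227 / 356 = 0.64

0.64


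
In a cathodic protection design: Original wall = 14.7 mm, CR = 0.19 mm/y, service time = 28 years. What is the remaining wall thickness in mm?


Remaining wall = original − CR × time
t = 14.7 − 0.19*28 = 14.7 − 5.32 = 9.38 mm

9.38 mm


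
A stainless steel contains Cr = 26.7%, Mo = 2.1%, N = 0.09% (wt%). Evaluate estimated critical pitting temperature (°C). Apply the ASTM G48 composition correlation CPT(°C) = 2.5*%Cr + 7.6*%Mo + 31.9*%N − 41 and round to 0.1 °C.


Apply the ASTM G48 empirical CPT estimate: CPT(°C) = 2.5*%Cr + 7.6*%Mo + 31.9*%N − 41
2.5*26.7 = 66.75; 7.6*2.1 = 15.96; 31.9*0.09 = 2.871
CPT = 66.75 + 15.96 + 2.871 − 41 = 44.581 °C
Rounded to 0.1 °C: CPT ≈ 44.6 °C

44.6 °C


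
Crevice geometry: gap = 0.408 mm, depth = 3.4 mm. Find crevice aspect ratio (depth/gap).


Aspect ratio = depth / gap
Ratio = 3.4 / 0.408 = 8.3

8.3


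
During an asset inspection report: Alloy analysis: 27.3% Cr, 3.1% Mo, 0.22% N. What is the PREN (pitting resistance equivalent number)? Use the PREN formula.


Apply the PREN formula: PREN = Cr + 3.3*Mo + 16*N
PREN = 27.3 + 3.3*3.1 + 16*0.22
PREN = 27.3 + 10.23 + 3.52 = 41.05

41.05


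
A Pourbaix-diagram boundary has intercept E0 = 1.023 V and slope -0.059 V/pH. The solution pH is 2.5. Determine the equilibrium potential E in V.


Apply the Pourbaix line equation: E = E0 + slope*pH
E = 1.023 + (-0.059)*2.5 = 1.023 + (-0.1475) = 0.8755 V
Rounded to 3 decimal places: E = 0.876 V

0.876 V


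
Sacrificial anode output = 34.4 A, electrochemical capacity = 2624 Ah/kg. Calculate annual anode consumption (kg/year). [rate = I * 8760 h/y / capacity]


Annual consumption = current * hours per year / capacity
Rate = 34.4 * 8760 / 2624 = 114.8 kg/year

114.8 kg/year


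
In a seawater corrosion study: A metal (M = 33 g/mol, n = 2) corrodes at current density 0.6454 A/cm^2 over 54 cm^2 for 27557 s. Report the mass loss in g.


Apply Faraday's law: m = i*A*t*M / (n*F)
Total charge passed Q = i*A*t = 0.6454*54*27557 = 960405.5412 C
m = Q*M/(n*F) = 960405.5412*33/(2*96485) = 164.2399 g

164.2399 g


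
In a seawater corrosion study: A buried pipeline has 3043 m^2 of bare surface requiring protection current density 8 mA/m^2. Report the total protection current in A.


I = area * current density, then convert mA → A (÷1000)
I = 3043 * 8 / 1000 = 24.34 A

24.34 A


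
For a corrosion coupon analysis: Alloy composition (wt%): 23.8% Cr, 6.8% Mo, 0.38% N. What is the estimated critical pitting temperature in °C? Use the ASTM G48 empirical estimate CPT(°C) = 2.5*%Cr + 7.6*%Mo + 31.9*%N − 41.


Apply the ASTM G48 empirical CPT estimate: CPT(°C) = 2.5*%Cr + 7.6*%Mo + 31.9*%N − 41
2.5*23.8 = 59.5; 7.6*6.8 = 51.68; 31.9*0.38 = 12.122
CPT = 59.5 + 51.68 + 12.122 − 41 = 82.302 °C
Rounded to 0.1 °C: CPT ≈ 82.3 °C

82.3 °C


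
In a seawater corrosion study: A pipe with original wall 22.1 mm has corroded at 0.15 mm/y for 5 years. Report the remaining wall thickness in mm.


Remaining wall = original − CR × time
t = 22.1 − 0.15*5 = 22.1 − 0.75 = 21.35 mm

21.35 mm


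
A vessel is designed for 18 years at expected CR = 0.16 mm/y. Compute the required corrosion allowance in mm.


Corrosion allowance = CR × design life
CA = 0.16 * 18 = 2.88 mm

2.88 mm


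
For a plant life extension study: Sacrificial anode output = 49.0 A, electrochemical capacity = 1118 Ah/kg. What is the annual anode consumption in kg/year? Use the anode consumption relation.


Annual consumption = current * hours per year / capacity
Rate = 49.0 * 8760 / 1118 = 383.9 kg/year

383.9 kg/year


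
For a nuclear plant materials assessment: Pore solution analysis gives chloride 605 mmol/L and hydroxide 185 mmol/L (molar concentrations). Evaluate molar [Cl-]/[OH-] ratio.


Threshold parameter = [Cl-] / [OH-] (molar basis; both in mmol/L, so units cancel)
Ratio = 605 / 185 = 3.27

3.27


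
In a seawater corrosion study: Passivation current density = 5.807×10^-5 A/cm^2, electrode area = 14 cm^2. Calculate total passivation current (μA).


I = i_pass * A, then convert A → μA (×10^6)
I = 5.807×10^-5 * 14 * 10^6 = 812.98 μA

812.98 μA


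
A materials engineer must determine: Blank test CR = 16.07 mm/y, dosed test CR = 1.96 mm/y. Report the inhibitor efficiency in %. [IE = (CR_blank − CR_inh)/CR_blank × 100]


Apply the inhibitor-efficiency definition: IE = (CR_blank − CR_inh)/CR_blank × 100
IE = (16.07 − 1.96) / 16.07 × 100
IE = 14.11 / 16.07 × 100 = 87.8 %

87.8 %


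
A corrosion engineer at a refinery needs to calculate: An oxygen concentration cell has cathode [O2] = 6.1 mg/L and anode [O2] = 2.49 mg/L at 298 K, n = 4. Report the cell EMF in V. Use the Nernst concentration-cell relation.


Apply the Nernst concentration-cell relation: E = (RT/nF)*ln(C_cathode/C_anode)
RT/nF = 8.314*298/(4*96485) = 0.00641958 V
ln(6.1/2.49) = 0.89601
E = 0.00641958 * 0.89601 = 0.00575 V

0.00575 V


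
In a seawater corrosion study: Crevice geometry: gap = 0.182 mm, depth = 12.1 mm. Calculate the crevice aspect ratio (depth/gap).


Aspect ratio = depth / gap
Ratio = 12.1 / 0.182 = 66.5

66.5


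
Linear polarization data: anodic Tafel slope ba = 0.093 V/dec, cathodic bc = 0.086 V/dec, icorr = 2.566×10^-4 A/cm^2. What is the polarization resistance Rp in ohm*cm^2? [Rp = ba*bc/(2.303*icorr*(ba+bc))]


Apply the Stern-Geary equation: Rp = ba*bc / (2.303*icorr*(ba+bc))
ba*bc = 0.093*0.086 = 0.007998
ba+bc = 0.179; 2.303*icorr*(ba+bc) = 2.303*2.566×10^-4*0.179 = 1.0578001×10^-4
Rp = 0.007998 / 1.0578001×10^-4 = 75.6 ohm*cm^2

75.6 ohm*cm^2


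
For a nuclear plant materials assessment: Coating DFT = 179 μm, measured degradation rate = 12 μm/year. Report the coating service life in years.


Service life = thickness / degradation rate
Life = 179 / 12 = 14.9 years

14.9 years


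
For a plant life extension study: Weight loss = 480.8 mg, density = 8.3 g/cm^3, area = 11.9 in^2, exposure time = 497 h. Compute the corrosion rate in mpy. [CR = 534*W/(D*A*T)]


Apply the mpy weight-loss relation: CR = 534 * W / (D * A * T)
Numerator: 534 * 480.8 = 256747.2
Denominator: 8.3 * 11.9 * 497 = 49088.69
CR = 256747.2 / 49088.69 = 5.23 mpy

5.23 mpy


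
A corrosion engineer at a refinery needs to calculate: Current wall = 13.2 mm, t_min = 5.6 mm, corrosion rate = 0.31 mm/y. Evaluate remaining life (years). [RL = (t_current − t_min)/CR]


Apply the remaining-life relation: RL = (t_current − t_min) / CR
RL = (13.2 − 5.6) / 0.31 = 7.6 / 0.31 = 24.5 years

24.5 years
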